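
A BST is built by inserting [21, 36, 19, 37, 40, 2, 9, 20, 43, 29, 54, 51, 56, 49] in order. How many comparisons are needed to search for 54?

Search path for 54: 21 -> 36 -> 37 -> 40 -> 43 -> 54
Found: True
Comparisons: 6


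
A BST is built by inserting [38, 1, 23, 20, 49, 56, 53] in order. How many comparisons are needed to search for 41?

Search path for 41: 38 -> 49
Found: False
Comparisons: 2


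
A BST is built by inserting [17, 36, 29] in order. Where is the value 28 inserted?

Starting tree (level order): [17, None, 36, 29]
Insertion path: 17 -> 36 -> 29
Result: insert 28 as left child of 29
Final tree (level order): [17, None, 36, 29, None, 28]


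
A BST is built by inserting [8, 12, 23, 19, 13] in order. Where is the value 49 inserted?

Starting tree (level order): [8, None, 12, None, 23, 19, None, 13]
Insertion path: 8 -> 12 -> 23
Result: insert 49 as right child of 23
Final tree (level order): [8, None, 12, None, 23, 19, 49, 13]


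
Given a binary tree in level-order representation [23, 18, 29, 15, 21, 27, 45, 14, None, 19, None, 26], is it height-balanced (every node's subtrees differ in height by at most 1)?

Tree (level-order array): [23, 18, 29, 15, 21, 27, 45, 14, None, 19, None, 26]
Definition: a tree is height-balanced if, at every node, |h(left) - h(right)| <= 1 (empty subtree has height -1).
Bottom-up per-node check:
  node 14: h_left=-1, h_right=-1, diff=0 [OK], height=0
  node 15: h_left=0, h_right=-1, diff=1 [OK], height=1
  node 19: h_left=-1, h_right=-1, diff=0 [OK], height=0
  node 21: h_left=0, h_right=-1, diff=1 [OK], height=1
  node 18: h_left=1, h_right=1, diff=0 [OK], height=2
  node 26: h_left=-1, h_right=-1, diff=0 [OK], height=0
  node 27: h_left=0, h_right=-1, diff=1 [OK], height=1
  node 45: h_left=-1, h_right=-1, diff=0 [OK], height=0
  node 29: h_left=1, h_right=0, diff=1 [OK], height=2
  node 23: h_left=2, h_right=2, diff=0 [OK], height=3
All nodes satisfy the balance condition.
Result: Balanced


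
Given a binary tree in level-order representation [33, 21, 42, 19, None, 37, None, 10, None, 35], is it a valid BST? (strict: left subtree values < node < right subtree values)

Level-order array: [33, 21, 42, 19, None, 37, None, 10, None, 35]
Validate using subtree bounds (lo, hi): at each node, require lo < value < hi,
then recurse left with hi=value and right with lo=value.
Preorder trace (stopping at first violation):
  at node 33 with bounds (-inf, +inf): OK
  at node 21 with bounds (-inf, 33): OK
  at node 19 with bounds (-inf, 21): OK
  at node 10 with bounds (-inf, 19): OK
  at node 42 with bounds (33, +inf): OK
  at node 37 with bounds (33, 42): OK
  at node 35 with bounds (33, 37): OK
No violation found at any node.
Result: Valid BST


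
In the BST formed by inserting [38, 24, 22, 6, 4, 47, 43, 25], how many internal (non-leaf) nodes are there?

Tree built from: [38, 24, 22, 6, 4, 47, 43, 25]
Tree (level-order array): [38, 24, 47, 22, 25, 43, None, 6, None, None, None, None, None, 4]
Rule: An internal node has at least one child.
Per-node child counts:
  node 38: 2 child(ren)
  node 24: 2 child(ren)
  node 22: 1 child(ren)
  node 6: 1 child(ren)
  node 4: 0 child(ren)
  node 25: 0 child(ren)
  node 47: 1 child(ren)
  node 43: 0 child(ren)
Matching nodes: [38, 24, 22, 6, 47]
Count of internal (non-leaf) nodes: 5


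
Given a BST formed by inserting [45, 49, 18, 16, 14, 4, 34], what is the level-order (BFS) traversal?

Tree insertion order: [45, 49, 18, 16, 14, 4, 34]
Tree (level-order array): [45, 18, 49, 16, 34, None, None, 14, None, None, None, 4]
BFS from the root, enqueuing left then right child of each popped node:
  queue [45] -> pop 45, enqueue [18, 49], visited so far: [45]
  queue [18, 49] -> pop 18, enqueue [16, 34], visited so far: [45, 18]
  queue [49, 16, 34] -> pop 49, enqueue [none], visited so far: [45, 18, 49]
  queue [16, 34] -> pop 16, enqueue [14], visited so far: [45, 18, 49, 16]
  queue [34, 14] -> pop 34, enqueue [none], visited so far: [45, 18, 49, 16, 34]
  queue [14] -> pop 14, enqueue [4], visited so far: [45, 18, 49, 16, 34, 14]
  queue [4] -> pop 4, enqueue [none], visited so far: [45, 18, 49, 16, 34, 14, 4]
Result: [45, 18, 49, 16, 34, 14, 4]


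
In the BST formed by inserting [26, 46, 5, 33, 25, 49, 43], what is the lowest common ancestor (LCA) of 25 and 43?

Tree insertion order: [26, 46, 5, 33, 25, 49, 43]
Tree (level-order array): [26, 5, 46, None, 25, 33, 49, None, None, None, 43]
In a BST, the LCA of p=25, q=43 is the first node v on the
root-to-leaf path with p <= v <= q (go left if both < v, right if both > v).
Walk from root:
  at 26: 25 <= 26 <= 43, this is the LCA
LCA = 26


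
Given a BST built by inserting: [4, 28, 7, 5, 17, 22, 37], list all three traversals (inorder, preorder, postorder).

Tree insertion order: [4, 28, 7, 5, 17, 22, 37]
Tree (level-order array): [4, None, 28, 7, 37, 5, 17, None, None, None, None, None, 22]
Inorder (L, root, R): [4, 5, 7, 17, 22, 28, 37]
Preorder (root, L, R): [4, 28, 7, 5, 17, 22, 37]
Postorder (L, R, root): [5, 22, 17, 7, 37, 28, 4]


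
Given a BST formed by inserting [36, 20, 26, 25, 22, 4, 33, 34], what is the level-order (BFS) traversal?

Tree insertion order: [36, 20, 26, 25, 22, 4, 33, 34]
Tree (level-order array): [36, 20, None, 4, 26, None, None, 25, 33, 22, None, None, 34]
BFS from the root, enqueuing left then right child of each popped node:
  queue [36] -> pop 36, enqueue [20], visited so far: [36]
  queue [20] -> pop 20, enqueue [4, 26], visited so far: [36, 20]
  queue [4, 26] -> pop 4, enqueue [none], visited so far: [36, 20, 4]
  queue [26] -> pop 26, enqueue [25, 33], visited so far: [36, 20, 4, 26]
  queue [25, 33] -> pop 25, enqueue [22], visited so far: [36, 20, 4, 26, 25]
  queue [33, 22] -> pop 33, enqueue [34], visited so far: [36, 20, 4, 26, 25, 33]
  queue [22, 34] -> pop 22, enqueue [none], visited so far: [36, 20, 4, 26, 25, 33, 22]
  queue [34] -> pop 34, enqueue [none], visited so far: [36, 20, 4, 26, 25, 33, 22, 34]
Result: [36, 20, 4, 26, 25, 33, 22, 34]


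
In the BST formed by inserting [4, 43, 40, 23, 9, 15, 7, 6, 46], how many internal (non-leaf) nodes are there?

Tree built from: [4, 43, 40, 23, 9, 15, 7, 6, 46]
Tree (level-order array): [4, None, 43, 40, 46, 23, None, None, None, 9, None, 7, 15, 6]
Rule: An internal node has at least one child.
Per-node child counts:
  node 4: 1 child(ren)
  node 43: 2 child(ren)
  node 40: 1 child(ren)
  node 23: 1 child(ren)
  node 9: 2 child(ren)
  node 7: 1 child(ren)
  node 6: 0 child(ren)
  node 15: 0 child(ren)
  node 46: 0 child(ren)
Matching nodes: [4, 43, 40, 23, 9, 7]
Count of internal (non-leaf) nodes: 6


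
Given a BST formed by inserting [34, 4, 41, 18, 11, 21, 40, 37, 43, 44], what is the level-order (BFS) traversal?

Tree insertion order: [34, 4, 41, 18, 11, 21, 40, 37, 43, 44]
Tree (level-order array): [34, 4, 41, None, 18, 40, 43, 11, 21, 37, None, None, 44]
BFS from the root, enqueuing left then right child of each popped node:
  queue [34] -> pop 34, enqueue [4, 41], visited so far: [34]
  queue [4, 41] -> pop 4, enqueue [18], visited so far: [34, 4]
  queue [41, 18] -> pop 41, enqueue [40, 43], visited so far: [34, 4, 41]
  queue [18, 40, 43] -> pop 18, enqueue [11, 21], visited so far: [34, 4, 41, 18]
  queue [40, 43, 11, 21] -> pop 40, enqueue [37], visited so far: [34, 4, 41, 18, 40]
  queue [43, 11, 21, 37] -> pop 43, enqueue [44], visited so far: [34, 4, 41, 18, 40, 43]
  queue [11, 21, 37, 44] -> pop 11, enqueue [none], visited so far: [34, 4, 41, 18, 40, 43, 11]
  queue [21, 37, 44] -> pop 21, enqueue [none], visited so far: [34, 4, 41, 18, 40, 43, 11, 21]
  queue [37, 44] -> pop 37, enqueue [none], visited so far: [34, 4, 41, 18, 40, 43, 11, 21, 37]
  queue [44] -> pop 44, enqueue [none], visited so far: [34, 4, 41, 18, 40, 43, 11, 21, 37, 44]
Result: [34, 4, 41, 18, 40, 43, 11, 21, 37, 44]


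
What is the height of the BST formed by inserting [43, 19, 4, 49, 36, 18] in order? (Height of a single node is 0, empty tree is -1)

Insertion order: [43, 19, 4, 49, 36, 18]
Tree (level-order array): [43, 19, 49, 4, 36, None, None, None, 18]
Compute height bottom-up (empty subtree = -1):
  height(18) = 1 + max(-1, -1) = 0
  height(4) = 1 + max(-1, 0) = 1
  height(36) = 1 + max(-1, -1) = 0
  height(19) = 1 + max(1, 0) = 2
  height(49) = 1 + max(-1, -1) = 0
  height(43) = 1 + max(2, 0) = 3
Height = 3


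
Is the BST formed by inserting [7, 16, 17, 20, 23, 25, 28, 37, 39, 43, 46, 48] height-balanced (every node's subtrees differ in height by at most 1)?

Tree (level-order array): [7, None, 16, None, 17, None, 20, None, 23, None, 25, None, 28, None, 37, None, 39, None, 43, None, 46, None, 48]
Definition: a tree is height-balanced if, at every node, |h(left) - h(right)| <= 1 (empty subtree has height -1).
Bottom-up per-node check:
  node 48: h_left=-1, h_right=-1, diff=0 [OK], height=0
  node 46: h_left=-1, h_right=0, diff=1 [OK], height=1
  node 43: h_left=-1, h_right=1, diff=2 [FAIL (|-1-1|=2 > 1)], height=2
  node 39: h_left=-1, h_right=2, diff=3 [FAIL (|-1-2|=3 > 1)], height=3
  node 37: h_left=-1, h_right=3, diff=4 [FAIL (|-1-3|=4 > 1)], height=4
  node 28: h_left=-1, h_right=4, diff=5 [FAIL (|-1-4|=5 > 1)], height=5
  node 25: h_left=-1, h_right=5, diff=6 [FAIL (|-1-5|=6 > 1)], height=6
  node 23: h_left=-1, h_right=6, diff=7 [FAIL (|-1-6|=7 > 1)], height=7
  node 20: h_left=-1, h_right=7, diff=8 [FAIL (|-1-7|=8 > 1)], height=8
  node 17: h_left=-1, h_right=8, diff=9 [FAIL (|-1-8|=9 > 1)], height=9
  node 16: h_left=-1, h_right=9, diff=10 [FAIL (|-1-9|=10 > 1)], height=10
  node 7: h_left=-1, h_right=10, diff=11 [FAIL (|-1-10|=11 > 1)], height=11
Node 43 violates the condition: |-1 - 1| = 2 > 1.
Result: Not balanced


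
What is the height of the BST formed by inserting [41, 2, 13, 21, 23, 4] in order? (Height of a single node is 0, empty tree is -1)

Insertion order: [41, 2, 13, 21, 23, 4]
Tree (level-order array): [41, 2, None, None, 13, 4, 21, None, None, None, 23]
Compute height bottom-up (empty subtree = -1):
  height(4) = 1 + max(-1, -1) = 0
  height(23) = 1 + max(-1, -1) = 0
  height(21) = 1 + max(-1, 0) = 1
  height(13) = 1 + max(0, 1) = 2
  height(2) = 1 + max(-1, 2) = 3
  height(41) = 1 + max(3, -1) = 4
Height = 4


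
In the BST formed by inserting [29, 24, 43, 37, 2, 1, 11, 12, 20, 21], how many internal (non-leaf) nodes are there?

Tree built from: [29, 24, 43, 37, 2, 1, 11, 12, 20, 21]
Tree (level-order array): [29, 24, 43, 2, None, 37, None, 1, 11, None, None, None, None, None, 12, None, 20, None, 21]
Rule: An internal node has at least one child.
Per-node child counts:
  node 29: 2 child(ren)
  node 24: 1 child(ren)
  node 2: 2 child(ren)
  node 1: 0 child(ren)
  node 11: 1 child(ren)
  node 12: 1 child(ren)
  node 20: 1 child(ren)
  node 21: 0 child(ren)
  node 43: 1 child(ren)
  node 37: 0 child(ren)
Matching nodes: [29, 24, 2, 11, 12, 20, 43]
Count of internal (non-leaf) nodes: 7


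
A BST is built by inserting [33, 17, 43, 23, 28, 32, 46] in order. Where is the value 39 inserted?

Starting tree (level order): [33, 17, 43, None, 23, None, 46, None, 28, None, None, None, 32]
Insertion path: 33 -> 43
Result: insert 39 as left child of 43
Final tree (level order): [33, 17, 43, None, 23, 39, 46, None, 28, None, None, None, None, None, 32]


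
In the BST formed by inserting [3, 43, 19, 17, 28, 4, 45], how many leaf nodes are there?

Tree built from: [3, 43, 19, 17, 28, 4, 45]
Tree (level-order array): [3, None, 43, 19, 45, 17, 28, None, None, 4]
Rule: A leaf has 0 children.
Per-node child counts:
  node 3: 1 child(ren)
  node 43: 2 child(ren)
  node 19: 2 child(ren)
  node 17: 1 child(ren)
  node 4: 0 child(ren)
  node 28: 0 child(ren)
  node 45: 0 child(ren)
Matching nodes: [4, 28, 45]
Count of leaf nodes: 3


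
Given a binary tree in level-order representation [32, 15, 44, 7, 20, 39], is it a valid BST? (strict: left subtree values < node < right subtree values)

Level-order array: [32, 15, 44, 7, 20, 39]
Validate using subtree bounds (lo, hi): at each node, require lo < value < hi,
then recurse left with hi=value and right with lo=value.
Preorder trace (stopping at first violation):
  at node 32 with bounds (-inf, +inf): OK
  at node 15 with bounds (-inf, 32): OK
  at node 7 with bounds (-inf, 15): OK
  at node 20 with bounds (15, 32): OK
  at node 44 with bounds (32, +inf): OK
  at node 39 with bounds (32, 44): OK
No violation found at any node.
Result: Valid BST


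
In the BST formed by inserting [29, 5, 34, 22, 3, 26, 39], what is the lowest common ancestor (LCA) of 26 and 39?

Tree insertion order: [29, 5, 34, 22, 3, 26, 39]
Tree (level-order array): [29, 5, 34, 3, 22, None, 39, None, None, None, 26]
In a BST, the LCA of p=26, q=39 is the first node v on the
root-to-leaf path with p <= v <= q (go left if both < v, right if both > v).
Walk from root:
  at 29: 26 <= 29 <= 39, this is the LCA
LCA = 29


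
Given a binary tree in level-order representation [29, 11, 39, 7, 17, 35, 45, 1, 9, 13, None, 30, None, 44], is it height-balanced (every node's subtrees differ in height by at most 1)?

Tree (level-order array): [29, 11, 39, 7, 17, 35, 45, 1, 9, 13, None, 30, None, 44]
Definition: a tree is height-balanced if, at every node, |h(left) - h(right)| <= 1 (empty subtree has height -1).
Bottom-up per-node check:
  node 1: h_left=-1, h_right=-1, diff=0 [OK], height=0
  node 9: h_left=-1, h_right=-1, diff=0 [OK], height=0
  node 7: h_left=0, h_right=0, diff=0 [OK], height=1
  node 13: h_left=-1, h_right=-1, diff=0 [OK], height=0
  node 17: h_left=0, h_right=-1, diff=1 [OK], height=1
  node 11: h_left=1, h_right=1, diff=0 [OK], height=2
  node 30: h_left=-1, h_right=-1, diff=0 [OK], height=0
  node 35: h_left=0, h_right=-1, diff=1 [OK], height=1
  node 44: h_left=-1, h_right=-1, diff=0 [OK], height=0
  node 45: h_left=0, h_right=-1, diff=1 [OK], height=1
  node 39: h_left=1, h_right=1, diff=0 [OK], height=2
  node 29: h_left=2, h_right=2, diff=0 [OK], height=3
All nodes satisfy the balance condition.
Result: Balanced


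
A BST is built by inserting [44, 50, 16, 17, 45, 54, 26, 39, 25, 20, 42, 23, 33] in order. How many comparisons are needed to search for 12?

Search path for 12: 44 -> 16
Found: False
Comparisons: 2


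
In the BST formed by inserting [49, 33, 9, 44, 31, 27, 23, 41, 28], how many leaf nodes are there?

Tree built from: [49, 33, 9, 44, 31, 27, 23, 41, 28]
Tree (level-order array): [49, 33, None, 9, 44, None, 31, 41, None, 27, None, None, None, 23, 28]
Rule: A leaf has 0 children.
Per-node child counts:
  node 49: 1 child(ren)
  node 33: 2 child(ren)
  node 9: 1 child(ren)
  node 31: 1 child(ren)
  node 27: 2 child(ren)
  node 23: 0 child(ren)
  node 28: 0 child(ren)
  node 44: 1 child(ren)
  node 41: 0 child(ren)
Matching nodes: [23, 28, 41]
Count of leaf nodes: 3


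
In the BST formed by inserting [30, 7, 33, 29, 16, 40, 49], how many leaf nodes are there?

Tree built from: [30, 7, 33, 29, 16, 40, 49]
Tree (level-order array): [30, 7, 33, None, 29, None, 40, 16, None, None, 49]
Rule: A leaf has 0 children.
Per-node child counts:
  node 30: 2 child(ren)
  node 7: 1 child(ren)
  node 29: 1 child(ren)
  node 16: 0 child(ren)
  node 33: 1 child(ren)
  node 40: 1 child(ren)
  node 49: 0 child(ren)
Matching nodes: [16, 49]
Count of leaf nodes: 2


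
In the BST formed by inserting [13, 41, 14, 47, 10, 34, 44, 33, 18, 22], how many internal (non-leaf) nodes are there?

Tree built from: [13, 41, 14, 47, 10, 34, 44, 33, 18, 22]
Tree (level-order array): [13, 10, 41, None, None, 14, 47, None, 34, 44, None, 33, None, None, None, 18, None, None, 22]
Rule: An internal node has at least one child.
Per-node child counts:
  node 13: 2 child(ren)
  node 10: 0 child(ren)
  node 41: 2 child(ren)
  node 14: 1 child(ren)
  node 34: 1 child(ren)
  node 33: 1 child(ren)
  node 18: 1 child(ren)
  node 22: 0 child(ren)
  node 47: 1 child(ren)
  node 44: 0 child(ren)
Matching nodes: [13, 41, 14, 34, 33, 18, 47]
Count of internal (non-leaf) nodes: 7


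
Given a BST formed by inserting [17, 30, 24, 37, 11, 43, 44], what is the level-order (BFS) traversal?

Tree insertion order: [17, 30, 24, 37, 11, 43, 44]
Tree (level-order array): [17, 11, 30, None, None, 24, 37, None, None, None, 43, None, 44]
BFS from the root, enqueuing left then right child of each popped node:
  queue [17] -> pop 17, enqueue [11, 30], visited so far: [17]
  queue [11, 30] -> pop 11, enqueue [none], visited so far: [17, 11]
  queue [30] -> pop 30, enqueue [24, 37], visited so far: [17, 11, 30]
  queue [24, 37] -> pop 24, enqueue [none], visited so far: [17, 11, 30, 24]
  queue [37] -> pop 37, enqueue [43], visited so far: [17, 11, 30, 24, 37]
  queue [43] -> pop 43, enqueue [44], visited so far: [17, 11, 30, 24, 37, 43]
  queue [44] -> pop 44, enqueue [none], visited so far: [17, 11, 30, 24, 37, 43, 44]
Result: [17, 11, 30, 24, 37, 43, 44]


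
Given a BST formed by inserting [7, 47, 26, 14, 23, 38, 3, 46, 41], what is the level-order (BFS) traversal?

Tree insertion order: [7, 47, 26, 14, 23, 38, 3, 46, 41]
Tree (level-order array): [7, 3, 47, None, None, 26, None, 14, 38, None, 23, None, 46, None, None, 41]
BFS from the root, enqueuing left then right child of each popped node:
  queue [7] -> pop 7, enqueue [3, 47], visited so far: [7]
  queue [3, 47] -> pop 3, enqueue [none], visited so far: [7, 3]
  queue [47] -> pop 47, enqueue [26], visited so far: [7, 3, 47]
  queue [26] -> pop 26, enqueue [14, 38], visited so far: [7, 3, 47, 26]
  queue [14, 38] -> pop 14, enqueue [23], visited so far: [7, 3, 47, 26, 14]
  queue [38, 23] -> pop 38, enqueue [46], visited so far: [7, 3, 47, 26, 14, 38]
  queue [23, 46] -> pop 23, enqueue [none], visited so far: [7, 3, 47, 26, 14, 38, 23]
  queue [46] -> pop 46, enqueue [41], visited so far: [7, 3, 47, 26, 14, 38, 23, 46]
  queue [41] -> pop 41, enqueue [none], visited so far: [7, 3, 47, 26, 14, 38, 23, 46, 41]
Result: [7, 3, 47, 26, 14, 38, 23, 46, 41]


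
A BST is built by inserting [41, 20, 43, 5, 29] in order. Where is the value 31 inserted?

Starting tree (level order): [41, 20, 43, 5, 29]
Insertion path: 41 -> 20 -> 29
Result: insert 31 as right child of 29
Final tree (level order): [41, 20, 43, 5, 29, None, None, None, None, None, 31]


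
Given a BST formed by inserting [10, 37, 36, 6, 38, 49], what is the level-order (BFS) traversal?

Tree insertion order: [10, 37, 36, 6, 38, 49]
Tree (level-order array): [10, 6, 37, None, None, 36, 38, None, None, None, 49]
BFS from the root, enqueuing left then right child of each popped node:
  queue [10] -> pop 10, enqueue [6, 37], visited so far: [10]
  queue [6, 37] -> pop 6, enqueue [none], visited so far: [10, 6]
  queue [37] -> pop 37, enqueue [36, 38], visited so far: [10, 6, 37]
  queue [36, 38] -> pop 36, enqueue [none], visited so far: [10, 6, 37, 36]
  queue [38] -> pop 38, enqueue [49], visited so far: [10, 6, 37, 36, 38]
  queue [49] -> pop 49, enqueue [none], visited so far: [10, 6, 37, 36, 38, 49]
Result: [10, 6, 37, 36, 38, 49]


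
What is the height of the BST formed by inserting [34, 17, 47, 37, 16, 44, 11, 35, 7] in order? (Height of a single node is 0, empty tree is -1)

Insertion order: [34, 17, 47, 37, 16, 44, 11, 35, 7]
Tree (level-order array): [34, 17, 47, 16, None, 37, None, 11, None, 35, 44, 7]
Compute height bottom-up (empty subtree = -1):
  height(7) = 1 + max(-1, -1) = 0
  height(11) = 1 + max(0, -1) = 1
  height(16) = 1 + max(1, -1) = 2
  height(17) = 1 + max(2, -1) = 3
  height(35) = 1 + max(-1, -1) = 0
  height(44) = 1 + max(-1, -1) = 0
  height(37) = 1 + max(0, 0) = 1
  height(47) = 1 + max(1, -1) = 2
  height(34) = 1 + max(3, 2) = 4
Height = 4


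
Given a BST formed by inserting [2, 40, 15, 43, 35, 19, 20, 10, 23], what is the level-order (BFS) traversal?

Tree insertion order: [2, 40, 15, 43, 35, 19, 20, 10, 23]
Tree (level-order array): [2, None, 40, 15, 43, 10, 35, None, None, None, None, 19, None, None, 20, None, 23]
BFS from the root, enqueuing left then right child of each popped node:
  queue [2] -> pop 2, enqueue [40], visited so far: [2]
  queue [40] -> pop 40, enqueue [15, 43], visited so far: [2, 40]
  queue [15, 43] -> pop 15, enqueue [10, 35], visited so far: [2, 40, 15]
  queue [43, 10, 35] -> pop 43, enqueue [none], visited so far: [2, 40, 15, 43]
  queue [10, 35] -> pop 10, enqueue [none], visited so far: [2, 40, 15, 43, 10]
  queue [35] -> pop 35, enqueue [19], visited so far: [2, 40, 15, 43, 10, 35]
  queue [19] -> pop 19, enqueue [20], visited so far: [2, 40, 15, 43, 10, 35, 19]
  queue [20] -> pop 20, enqueue [23], visited so far: [2, 40, 15, 43, 10, 35, 19, 20]
  queue [23] -> pop 23, enqueue [none], visited so far: [2, 40, 15, 43, 10, 35, 19, 20, 23]
Result: [2, 40, 15, 43, 10, 35, 19, 20, 23]


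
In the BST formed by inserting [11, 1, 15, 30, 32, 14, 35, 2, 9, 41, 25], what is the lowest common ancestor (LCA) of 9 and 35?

Tree insertion order: [11, 1, 15, 30, 32, 14, 35, 2, 9, 41, 25]
Tree (level-order array): [11, 1, 15, None, 2, 14, 30, None, 9, None, None, 25, 32, None, None, None, None, None, 35, None, 41]
In a BST, the LCA of p=9, q=35 is the first node v on the
root-to-leaf path with p <= v <= q (go left if both < v, right if both > v).
Walk from root:
  at 11: 9 <= 11 <= 35, this is the LCA
LCA = 11


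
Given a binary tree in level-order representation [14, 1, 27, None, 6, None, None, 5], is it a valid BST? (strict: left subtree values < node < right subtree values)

Level-order array: [14, 1, 27, None, 6, None, None, 5]
Validate using subtree bounds (lo, hi): at each node, require lo < value < hi,
then recurse left with hi=value and right with lo=value.
Preorder trace (stopping at first violation):
  at node 14 with bounds (-inf, +inf): OK
  at node 1 with bounds (-inf, 14): OK
  at node 6 with bounds (1, 14): OK
  at node 5 with bounds (1, 6): OK
  at node 27 with bounds (14, +inf): OK
No violation found at any node.
Result: Valid BST


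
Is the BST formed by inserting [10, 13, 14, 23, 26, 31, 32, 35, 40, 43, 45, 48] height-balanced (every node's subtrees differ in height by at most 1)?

Tree (level-order array): [10, None, 13, None, 14, None, 23, None, 26, None, 31, None, 32, None, 35, None, 40, None, 43, None, 45, None, 48]
Definition: a tree is height-balanced if, at every node, |h(left) - h(right)| <= 1 (empty subtree has height -1).
Bottom-up per-node check:
  node 48: h_left=-1, h_right=-1, diff=0 [OK], height=0
  node 45: h_left=-1, h_right=0, diff=1 [OK], height=1
  node 43: h_left=-1, h_right=1, diff=2 [FAIL (|-1-1|=2 > 1)], height=2
  node 40: h_left=-1, h_right=2, diff=3 [FAIL (|-1-2|=3 > 1)], height=3
  node 35: h_left=-1, h_right=3, diff=4 [FAIL (|-1-3|=4 > 1)], height=4
  node 32: h_left=-1, h_right=4, diff=5 [FAIL (|-1-4|=5 > 1)], height=5
  node 31: h_left=-1, h_right=5, diff=6 [FAIL (|-1-5|=6 > 1)], height=6
  node 26: h_left=-1, h_right=6, diff=7 [FAIL (|-1-6|=7 > 1)], height=7
  node 23: h_left=-1, h_right=7, diff=8 [FAIL (|-1-7|=8 > 1)], height=8
  node 14: h_left=-1, h_right=8, diff=9 [FAIL (|-1-8|=9 > 1)], height=9
  node 13: h_left=-1, h_right=9, diff=10 [FAIL (|-1-9|=10 > 1)], height=10
  node 10: h_left=-1, h_right=10, diff=11 [FAIL (|-1-10|=11 > 1)], height=11
Node 43 violates the condition: |-1 - 1| = 2 > 1.
Result: Not balanced


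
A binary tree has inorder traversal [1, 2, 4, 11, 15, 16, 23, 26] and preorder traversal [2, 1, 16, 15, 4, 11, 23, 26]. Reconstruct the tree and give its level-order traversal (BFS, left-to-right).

Inorder:  [1, 2, 4, 11, 15, 16, 23, 26]
Preorder: [2, 1, 16, 15, 4, 11, 23, 26]
Algorithm: preorder visits root first, so consume preorder in order;
for each root, split the current inorder slice at that value into
left-subtree inorder and right-subtree inorder, then recurse.
Recursive splits:
  root=2; inorder splits into left=[1], right=[4, 11, 15, 16, 23, 26]
  root=1; inorder splits into left=[], right=[]
  root=16; inorder splits into left=[4, 11, 15], right=[23, 26]
  root=15; inorder splits into left=[4, 11], right=[]
  root=4; inorder splits into left=[], right=[11]
  root=11; inorder splits into left=[], right=[]
  root=23; inorder splits into left=[], right=[26]
  root=26; inorder splits into left=[], right=[]
Reconstructed level-order: [2, 1, 16, 15, 23, 4, 26, 11]


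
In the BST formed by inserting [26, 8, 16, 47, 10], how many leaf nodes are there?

Tree built from: [26, 8, 16, 47, 10]
Tree (level-order array): [26, 8, 47, None, 16, None, None, 10]
Rule: A leaf has 0 children.
Per-node child counts:
  node 26: 2 child(ren)
  node 8: 1 child(ren)
  node 16: 1 child(ren)
  node 10: 0 child(ren)
  node 47: 0 child(ren)
Matching nodes: [10, 47]
Count of leaf nodes: 2


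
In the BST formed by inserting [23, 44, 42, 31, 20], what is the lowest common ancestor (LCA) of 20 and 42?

Tree insertion order: [23, 44, 42, 31, 20]
Tree (level-order array): [23, 20, 44, None, None, 42, None, 31]
In a BST, the LCA of p=20, q=42 is the first node v on the
root-to-leaf path with p <= v <= q (go left if both < v, right if both > v).
Walk from root:
  at 23: 20 <= 23 <= 42, this is the LCA
LCA = 23


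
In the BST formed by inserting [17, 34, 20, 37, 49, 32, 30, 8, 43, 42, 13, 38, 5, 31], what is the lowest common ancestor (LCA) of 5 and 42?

Tree insertion order: [17, 34, 20, 37, 49, 32, 30, 8, 43, 42, 13, 38, 5, 31]
Tree (level-order array): [17, 8, 34, 5, 13, 20, 37, None, None, None, None, None, 32, None, 49, 30, None, 43, None, None, 31, 42, None, None, None, 38]
In a BST, the LCA of p=5, q=42 is the first node v on the
root-to-leaf path with p <= v <= q (go left if both < v, right if both > v).
Walk from root:
  at 17: 5 <= 17 <= 42, this is the LCA
LCA = 17


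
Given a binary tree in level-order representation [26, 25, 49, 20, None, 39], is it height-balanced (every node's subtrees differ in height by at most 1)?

Tree (level-order array): [26, 25, 49, 20, None, 39]
Definition: a tree is height-balanced if, at every node, |h(left) - h(right)| <= 1 (empty subtree has height -1).
Bottom-up per-node check:
  node 20: h_left=-1, h_right=-1, diff=0 [OK], height=0
  node 25: h_left=0, h_right=-1, diff=1 [OK], height=1
  node 39: h_left=-1, h_right=-1, diff=0 [OK], height=0
  node 49: h_left=0, h_right=-1, diff=1 [OK], height=1
  node 26: h_left=1, h_right=1, diff=0 [OK], height=2
All nodes satisfy the balance condition.
Result: Balanced


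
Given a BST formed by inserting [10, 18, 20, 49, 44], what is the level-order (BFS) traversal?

Tree insertion order: [10, 18, 20, 49, 44]
Tree (level-order array): [10, None, 18, None, 20, None, 49, 44]
BFS from the root, enqueuing left then right child of each popped node:
  queue [10] -> pop 10, enqueue [18], visited so far: [10]
  queue [18] -> pop 18, enqueue [20], visited so far: [10, 18]
  queue [20] -> pop 20, enqueue [49], visited so far: [10, 18, 20]
  queue [49] -> pop 49, enqueue [44], visited so far: [10, 18, 20, 49]
  queue [44] -> pop 44, enqueue [none], visited so far: [10, 18, 20, 49, 44]
Result: [10, 18, 20, 49, 44]


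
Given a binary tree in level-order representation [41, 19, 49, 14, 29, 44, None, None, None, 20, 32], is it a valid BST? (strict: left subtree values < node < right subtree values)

Level-order array: [41, 19, 49, 14, 29, 44, None, None, None, 20, 32]
Validate using subtree bounds (lo, hi): at each node, require lo < value < hi,
then recurse left with hi=value and right with lo=value.
Preorder trace (stopping at first violation):
  at node 41 with bounds (-inf, +inf): OK
  at node 19 with bounds (-inf, 41): OK
  at node 14 with bounds (-inf, 19): OK
  at node 29 with bounds (19, 41): OK
  at node 20 with bounds (19, 29): OK
  at node 32 with bounds (29, 41): OK
  at node 49 with bounds (41, +inf): OK
  at node 44 with bounds (41, 49): OK
No violation found at any node.
Result: Valid BST


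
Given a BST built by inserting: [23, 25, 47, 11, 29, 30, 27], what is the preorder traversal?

Tree insertion order: [23, 25, 47, 11, 29, 30, 27]
Tree (level-order array): [23, 11, 25, None, None, None, 47, 29, None, 27, 30]
Preorder traversal: [23, 11, 25, 47, 29, 27, 30]


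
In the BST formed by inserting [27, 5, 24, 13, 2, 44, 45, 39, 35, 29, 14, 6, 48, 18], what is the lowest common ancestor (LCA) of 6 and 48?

Tree insertion order: [27, 5, 24, 13, 2, 44, 45, 39, 35, 29, 14, 6, 48, 18]
Tree (level-order array): [27, 5, 44, 2, 24, 39, 45, None, None, 13, None, 35, None, None, 48, 6, 14, 29, None, None, None, None, None, None, 18]
In a BST, the LCA of p=6, q=48 is the first node v on the
root-to-leaf path with p <= v <= q (go left if both < v, right if both > v).
Walk from root:
  at 27: 6 <= 27 <= 48, this is the LCA
LCA = 27


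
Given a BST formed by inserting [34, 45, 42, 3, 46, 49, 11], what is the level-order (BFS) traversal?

Tree insertion order: [34, 45, 42, 3, 46, 49, 11]
Tree (level-order array): [34, 3, 45, None, 11, 42, 46, None, None, None, None, None, 49]
BFS from the root, enqueuing left then right child of each popped node:
  queue [34] -> pop 34, enqueue [3, 45], visited so far: [34]
  queue [3, 45] -> pop 3, enqueue [11], visited so far: [34, 3]
  queue [45, 11] -> pop 45, enqueue [42, 46], visited so far: [34, 3, 45]
  queue [11, 42, 46] -> pop 11, enqueue [none], visited so far: [34, 3, 45, 11]
  queue [42, 46] -> pop 42, enqueue [none], visited so far: [34, 3, 45, 11, 42]
  queue [46] -> pop 46, enqueue [49], visited so far: [34, 3, 45, 11, 42, 46]
  queue [49] -> pop 49, enqueue [none], visited so far: [34, 3, 45, 11, 42, 46, 49]
Result: [34, 3, 45, 11, 42, 46, 49]


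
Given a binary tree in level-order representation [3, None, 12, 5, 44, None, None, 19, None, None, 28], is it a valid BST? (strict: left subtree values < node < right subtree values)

Level-order array: [3, None, 12, 5, 44, None, None, 19, None, None, 28]
Validate using subtree bounds (lo, hi): at each node, require lo < value < hi,
then recurse left with hi=value and right with lo=value.
Preorder trace (stopping at first violation):
  at node 3 with bounds (-inf, +inf): OK
  at node 12 with bounds (3, +inf): OK
  at node 5 with bounds (3, 12): OK
  at node 44 with bounds (12, +inf): OK
  at node 19 with bounds (12, 44): OK
  at node 28 with bounds (19, 44): OK
No violation found at any node.
Result: Valid BST


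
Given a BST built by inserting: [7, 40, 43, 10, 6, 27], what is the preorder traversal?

Tree insertion order: [7, 40, 43, 10, 6, 27]
Tree (level-order array): [7, 6, 40, None, None, 10, 43, None, 27]
Preorder traversal: [7, 6, 40, 10, 27, 43]


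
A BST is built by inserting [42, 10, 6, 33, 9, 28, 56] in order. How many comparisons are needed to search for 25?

Search path for 25: 42 -> 10 -> 33 -> 28
Found: False
Comparisons: 4


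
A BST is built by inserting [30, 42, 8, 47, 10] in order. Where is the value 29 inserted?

Starting tree (level order): [30, 8, 42, None, 10, None, 47]
Insertion path: 30 -> 8 -> 10
Result: insert 29 as right child of 10
Final tree (level order): [30, 8, 42, None, 10, None, 47, None, 29]


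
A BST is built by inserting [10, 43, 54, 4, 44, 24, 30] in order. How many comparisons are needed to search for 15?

Search path for 15: 10 -> 43 -> 24
Found: False
Comparisons: 3


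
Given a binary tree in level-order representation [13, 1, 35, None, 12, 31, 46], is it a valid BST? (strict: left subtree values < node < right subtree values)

Level-order array: [13, 1, 35, None, 12, 31, 46]
Validate using subtree bounds (lo, hi): at each node, require lo < value < hi,
then recurse left with hi=value and right with lo=value.
Preorder trace (stopping at first violation):
  at node 13 with bounds (-inf, +inf): OK
  at node 1 with bounds (-inf, 13): OK
  at node 12 with bounds (1, 13): OK
  at node 35 with bounds (13, +inf): OK
  at node 31 with bounds (13, 35): OK
  at node 46 with bounds (35, +inf): OK
No violation found at any node.
Result: Valid BST


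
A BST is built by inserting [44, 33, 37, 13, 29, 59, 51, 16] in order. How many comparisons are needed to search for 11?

Search path for 11: 44 -> 33 -> 13
Found: False
Comparisons: 3


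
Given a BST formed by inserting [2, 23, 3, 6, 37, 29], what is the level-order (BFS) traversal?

Tree insertion order: [2, 23, 3, 6, 37, 29]
Tree (level-order array): [2, None, 23, 3, 37, None, 6, 29]
BFS from the root, enqueuing left then right child of each popped node:
  queue [2] -> pop 2, enqueue [23], visited so far: [2]
  queue [23] -> pop 23, enqueue [3, 37], visited so far: [2, 23]
  queue [3, 37] -> pop 3, enqueue [6], visited so far: [2, 23, 3]
  queue [37, 6] -> pop 37, enqueue [29], visited so far: [2, 23, 3, 37]
  queue [6, 29] -> pop 6, enqueue [none], visited so far: [2, 23, 3, 37, 6]
  queue [29] -> pop 29, enqueue [none], visited so far: [2, 23, 3, 37, 6, 29]
Result: [2, 23, 3, 37, 6, 29]


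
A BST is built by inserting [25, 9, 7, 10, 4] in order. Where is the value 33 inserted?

Starting tree (level order): [25, 9, None, 7, 10, 4]
Insertion path: 25
Result: insert 33 as right child of 25
Final tree (level order): [25, 9, 33, 7, 10, None, None, 4]


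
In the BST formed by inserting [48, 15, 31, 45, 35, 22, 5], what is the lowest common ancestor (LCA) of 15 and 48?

Tree insertion order: [48, 15, 31, 45, 35, 22, 5]
Tree (level-order array): [48, 15, None, 5, 31, None, None, 22, 45, None, None, 35]
In a BST, the LCA of p=15, q=48 is the first node v on the
root-to-leaf path with p <= v <= q (go left if both < v, right if both > v).
Walk from root:
  at 48: 15 <= 48 <= 48, this is the LCA
LCA = 48


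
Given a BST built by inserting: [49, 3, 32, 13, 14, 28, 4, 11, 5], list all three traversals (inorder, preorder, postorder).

Tree insertion order: [49, 3, 32, 13, 14, 28, 4, 11, 5]
Tree (level-order array): [49, 3, None, None, 32, 13, None, 4, 14, None, 11, None, 28, 5]
Inorder (L, root, R): [3, 4, 5, 11, 13, 14, 28, 32, 49]
Preorder (root, L, R): [49, 3, 32, 13, 4, 11, 5, 14, 28]
Postorder (L, R, root): [5, 11, 4, 28, 14, 13, 32, 3, 49]


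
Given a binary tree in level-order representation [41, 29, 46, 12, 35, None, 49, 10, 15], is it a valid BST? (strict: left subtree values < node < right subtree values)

Level-order array: [41, 29, 46, 12, 35, None, 49, 10, 15]
Validate using subtree bounds (lo, hi): at each node, require lo < value < hi,
then recurse left with hi=value and right with lo=value.
Preorder trace (stopping at first violation):
  at node 41 with bounds (-inf, +inf): OK
  at node 29 with bounds (-inf, 41): OK
  at node 12 with bounds (-inf, 29): OK
  at node 10 with bounds (-inf, 12): OK
  at node 15 with bounds (12, 29): OK
  at node 35 with bounds (29, 41): OK
  at node 46 with bounds (41, +inf): OK
  at node 49 with bounds (46, +inf): OK
No violation found at any node.
Result: Valid BST


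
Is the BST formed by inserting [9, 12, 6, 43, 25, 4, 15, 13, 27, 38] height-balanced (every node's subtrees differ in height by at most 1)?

Tree (level-order array): [9, 6, 12, 4, None, None, 43, None, None, 25, None, 15, 27, 13, None, None, 38]
Definition: a tree is height-balanced if, at every node, |h(left) - h(right)| <= 1 (empty subtree has height -1).
Bottom-up per-node check:
  node 4: h_left=-1, h_right=-1, diff=0 [OK], height=0
  node 6: h_left=0, h_right=-1, diff=1 [OK], height=1
  node 13: h_left=-1, h_right=-1, diff=0 [OK], height=0
  node 15: h_left=0, h_right=-1, diff=1 [OK], height=1
  node 38: h_left=-1, h_right=-1, diff=0 [OK], height=0
  node 27: h_left=-1, h_right=0, diff=1 [OK], height=1
  node 25: h_left=1, h_right=1, diff=0 [OK], height=2
  node 43: h_left=2, h_right=-1, diff=3 [FAIL (|2--1|=3 > 1)], height=3
  node 12: h_left=-1, h_right=3, diff=4 [FAIL (|-1-3|=4 > 1)], height=4
  node 9: h_left=1, h_right=4, diff=3 [FAIL (|1-4|=3 > 1)], height=5
Node 43 violates the condition: |2 - -1| = 3 > 1.
Result: Not balanced


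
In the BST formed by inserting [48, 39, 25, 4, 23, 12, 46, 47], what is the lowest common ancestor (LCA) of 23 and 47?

Tree insertion order: [48, 39, 25, 4, 23, 12, 46, 47]
Tree (level-order array): [48, 39, None, 25, 46, 4, None, None, 47, None, 23, None, None, 12]
In a BST, the LCA of p=23, q=47 is the first node v on the
root-to-leaf path with p <= v <= q (go left if both < v, right if both > v).
Walk from root:
  at 48: both 23 and 47 < 48, go left
  at 39: 23 <= 39 <= 47, this is the LCA
LCA = 39


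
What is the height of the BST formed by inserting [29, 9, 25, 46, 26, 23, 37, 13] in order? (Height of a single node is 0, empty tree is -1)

Insertion order: [29, 9, 25, 46, 26, 23, 37, 13]
Tree (level-order array): [29, 9, 46, None, 25, 37, None, 23, 26, None, None, 13]
Compute height bottom-up (empty subtree = -1):
  height(13) = 1 + max(-1, -1) = 0
  height(23) = 1 + max(0, -1) = 1
  height(26) = 1 + max(-1, -1) = 0
  height(25) = 1 + max(1, 0) = 2
  height(9) = 1 + max(-1, 2) = 3
  height(37) = 1 + max(-1, -1) = 0
  height(46) = 1 + max(0, -1) = 1
  height(29) = 1 + max(3, 1) = 4
Height = 4


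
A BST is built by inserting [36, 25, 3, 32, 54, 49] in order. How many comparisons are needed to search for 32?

Search path for 32: 36 -> 25 -> 32
Found: True
Comparisons: 3


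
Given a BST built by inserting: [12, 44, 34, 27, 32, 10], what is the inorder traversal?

Tree insertion order: [12, 44, 34, 27, 32, 10]
Tree (level-order array): [12, 10, 44, None, None, 34, None, 27, None, None, 32]
Inorder traversal: [10, 12, 27, 32, 34, 44]


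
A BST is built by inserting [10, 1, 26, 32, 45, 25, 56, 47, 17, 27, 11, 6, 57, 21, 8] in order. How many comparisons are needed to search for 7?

Search path for 7: 10 -> 1 -> 6 -> 8
Found: False
Comparisons: 4


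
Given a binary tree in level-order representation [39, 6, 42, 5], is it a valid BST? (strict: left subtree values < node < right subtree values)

Level-order array: [39, 6, 42, 5]
Validate using subtree bounds (lo, hi): at each node, require lo < value < hi,
then recurse left with hi=value and right with lo=value.
Preorder trace (stopping at first violation):
  at node 39 with bounds (-inf, +inf): OK
  at node 6 with bounds (-inf, 39): OK
  at node 5 with bounds (-inf, 6): OK
  at node 42 with bounds (39, +inf): OK
No violation found at any node.
Result: Valid BST


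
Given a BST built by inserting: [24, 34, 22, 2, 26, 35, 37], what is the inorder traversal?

Tree insertion order: [24, 34, 22, 2, 26, 35, 37]
Tree (level-order array): [24, 22, 34, 2, None, 26, 35, None, None, None, None, None, 37]
Inorder traversal: [2, 22, 24, 26, 34, 35, 37]


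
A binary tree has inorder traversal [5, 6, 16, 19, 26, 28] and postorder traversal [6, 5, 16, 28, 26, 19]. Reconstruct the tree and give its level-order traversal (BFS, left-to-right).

Inorder:   [5, 6, 16, 19, 26, 28]
Postorder: [6, 5, 16, 28, 26, 19]
Algorithm: postorder visits root last, so walk postorder right-to-left;
each value is the root of the current inorder slice — split it at that
value, recurse on the right subtree first, then the left.
Recursive splits:
  root=19; inorder splits into left=[5, 6, 16], right=[26, 28]
  root=26; inorder splits into left=[], right=[28]
  root=28; inorder splits into left=[], right=[]
  root=16; inorder splits into left=[5, 6], right=[]
  root=5; inorder splits into left=[], right=[6]
  root=6; inorder splits into left=[], right=[]
Reconstructed level-order: [19, 16, 26, 5, 28, 6]


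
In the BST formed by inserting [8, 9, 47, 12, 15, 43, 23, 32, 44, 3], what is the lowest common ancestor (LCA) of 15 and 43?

Tree insertion order: [8, 9, 47, 12, 15, 43, 23, 32, 44, 3]
Tree (level-order array): [8, 3, 9, None, None, None, 47, 12, None, None, 15, None, 43, 23, 44, None, 32]
In a BST, the LCA of p=15, q=43 is the first node v on the
root-to-leaf path with p <= v <= q (go left if both < v, right if both > v).
Walk from root:
  at 8: both 15 and 43 > 8, go right
  at 9: both 15 and 43 > 9, go right
  at 47: both 15 and 43 < 47, go left
  at 12: both 15 and 43 > 12, go right
  at 15: 15 <= 15 <= 43, this is the LCA
LCA = 15


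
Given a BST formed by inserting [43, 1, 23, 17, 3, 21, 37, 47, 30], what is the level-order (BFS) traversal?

Tree insertion order: [43, 1, 23, 17, 3, 21, 37, 47, 30]
Tree (level-order array): [43, 1, 47, None, 23, None, None, 17, 37, 3, 21, 30]
BFS from the root, enqueuing left then right child of each popped node:
  queue [43] -> pop 43, enqueue [1, 47], visited so far: [43]
  queue [1, 47] -> pop 1, enqueue [23], visited so far: [43, 1]
  queue [47, 23] -> pop 47, enqueue [none], visited so far: [43, 1, 47]
  queue [23] -> pop 23, enqueue [17, 37], visited so far: [43, 1, 47, 23]
  queue [17, 37] -> pop 17, enqueue [3, 21], visited so far: [43, 1, 47, 23, 17]
  queue [37, 3, 21] -> pop 37, enqueue [30], visited so far: [43, 1, 47, 23, 17, 37]
  queue [3, 21, 30] -> pop 3, enqueue [none], visited so far: [43, 1, 47, 23, 17, 37, 3]
  queue [21, 30] -> pop 21, enqueue [none], visited so far: [43, 1, 47, 23, 17, 37, 3, 21]
  queue [30] -> pop 30, enqueue [none], visited so far: [43, 1, 47, 23, 17, 37, 3, 21, 30]
Result: [43, 1, 47, 23, 17, 37, 3, 21, 30]
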